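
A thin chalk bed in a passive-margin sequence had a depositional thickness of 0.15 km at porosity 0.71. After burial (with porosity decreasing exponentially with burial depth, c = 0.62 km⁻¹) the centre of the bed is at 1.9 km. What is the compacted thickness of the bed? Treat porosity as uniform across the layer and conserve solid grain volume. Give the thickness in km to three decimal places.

Porosity at 1.9 km: phi = 0.71·exp(−0.62×1.9) = 0.2186
Solid-volume conservation: h(1−phi) = h₀(1−phi₀) ⇒ h = h₀·(1−phi₀)/(1−phi)
h = 0.15 × (1 − 0.71)/(1 − 0.2186) = 0.15 × 0.3711 = 0.0557 km

0.056 km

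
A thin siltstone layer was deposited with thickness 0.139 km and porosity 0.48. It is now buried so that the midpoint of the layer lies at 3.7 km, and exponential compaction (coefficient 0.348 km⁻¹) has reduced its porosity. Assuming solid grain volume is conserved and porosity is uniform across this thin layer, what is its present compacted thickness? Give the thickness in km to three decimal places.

0.083 km

Porosity at 3.7 km: phi = 0.48·exp(−0.348×3.7) = 0.1324
Solid-volume conservation: h(1−phi) = h₀(1−phi₀) ⇒ h = h₀·(1−phi₀)/(1−phi)
h = 0.139 × (1 − 0.48)/(1 − 0.1324) = 0.139 × 0.5994 = 0.0833 km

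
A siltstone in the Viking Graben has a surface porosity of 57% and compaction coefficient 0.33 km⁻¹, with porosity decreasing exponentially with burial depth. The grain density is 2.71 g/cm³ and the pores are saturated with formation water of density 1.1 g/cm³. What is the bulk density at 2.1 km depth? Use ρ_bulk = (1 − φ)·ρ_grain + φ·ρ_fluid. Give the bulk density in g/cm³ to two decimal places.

Porosity at depth: n = 0.57·exp(−0.33×2.1) = 0.57×0.5001 = 0.2850
Bulk density: ρ_b = (1−n)ρ_g + n·ρ_f = 0.7150×2.71 + 0.2850×1.1
       = 1.938 + 0.314 = 2.251 g/cm³

2.25 g/cm³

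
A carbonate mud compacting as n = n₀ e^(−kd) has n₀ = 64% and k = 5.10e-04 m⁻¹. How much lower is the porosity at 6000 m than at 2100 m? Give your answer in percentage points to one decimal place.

Working in km (1 km = 1000 m; k in km⁻¹ = k in m⁻¹ × 1000):
n(2.1) = 0.64·e^(−0.51×2.1) = 0.2193
n(6) = 0.64·e^(−0.51×6) = 0.0300
Δn = 0.2193 − 0.0300 = 0.1893

18.9 percentage points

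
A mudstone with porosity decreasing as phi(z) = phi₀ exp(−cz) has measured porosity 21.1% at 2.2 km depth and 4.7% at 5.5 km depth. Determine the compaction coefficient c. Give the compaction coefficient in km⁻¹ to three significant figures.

0.455 km⁻¹

Athy: phi(z) = phi₀ e^(−cz) ⇒ phi₁/phi₂ = e^{c(z₂−z₁)} ⇒ c = ln(phi₁/phi₂)/(z₂−z₁)
c = ln(0.211/0.047) / (5.5 − 2.2) = ln(4.489) / 3.3 = 1.5017 / 3.3 = 0.4551 km⁻¹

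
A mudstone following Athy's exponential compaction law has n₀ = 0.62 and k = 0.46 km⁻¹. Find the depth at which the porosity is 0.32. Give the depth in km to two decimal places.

1.44 km

Invert Athy's law: d = ln(n₀/n) / k
d = ln(0.62/0.32) / 0.46 = ln(1.938) / 0.46 = 0.6614 / 0.46 = 1.438 km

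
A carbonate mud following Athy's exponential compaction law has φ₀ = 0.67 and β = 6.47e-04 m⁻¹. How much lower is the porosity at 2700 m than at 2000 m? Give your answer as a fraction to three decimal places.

0.067

Working in km (1 km = 1000 m; β in km⁻¹ = β in m⁻¹ × 1000):
φ(2) = 0.67·e^(−0.647×2) = 0.1837
φ(2.7) = 0.67·e^(−0.647×2.7) = 0.1168
Δφ = 0.1837 − 0.1168 = 0.0669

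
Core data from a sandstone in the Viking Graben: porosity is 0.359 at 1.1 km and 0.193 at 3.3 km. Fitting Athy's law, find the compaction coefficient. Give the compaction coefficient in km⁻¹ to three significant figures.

0.282 km⁻¹

Athy: φ(d) = φ₀ e^(−kd) ⇒ φ₁/φ₂ = e^{k(d₂−d₁)} ⇒ k = ln(φ₁/φ₂)/(d₂−d₁)
k = ln(0.359/0.193) / (3.3 − 1.1) = ln(1.86) / 2.2 = 0.6206 / 2.2 = 0.2821 km⁻¹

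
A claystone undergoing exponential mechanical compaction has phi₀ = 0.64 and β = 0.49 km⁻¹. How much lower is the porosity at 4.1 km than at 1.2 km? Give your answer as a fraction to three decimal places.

0.270

phi(1.2) = 0.64·e^(−0.49×1.2) = 0.3555
phi(4.1) = 0.64·e^(−0.49×4.1) = 0.0858
Δphi = 0.3555 − 0.0858 = 0.2696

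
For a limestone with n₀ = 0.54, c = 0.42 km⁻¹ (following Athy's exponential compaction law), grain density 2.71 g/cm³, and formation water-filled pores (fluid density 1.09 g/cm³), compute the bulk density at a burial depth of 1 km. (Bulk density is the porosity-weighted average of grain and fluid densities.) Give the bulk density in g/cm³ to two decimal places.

Porosity at depth: n = 0.54·exp(−0.42×1) = 0.54×0.6570 = 0.3548
Bulk density: ρ_b = (1−n)ρ_g + n·ρ_f = 0.6452×2.71 + 0.3548×1.09
       = 1.748 + 0.387 = 2.135 g/cm³

2.14 g/cm³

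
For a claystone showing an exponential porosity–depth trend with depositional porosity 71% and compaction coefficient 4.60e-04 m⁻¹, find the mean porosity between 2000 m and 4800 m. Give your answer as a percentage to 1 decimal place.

15.9%

Working in km (1 km = 1000 m; k in km⁻¹ = k in m⁻¹ × 1000):
⟨phi⟩ = (1/(Z₂−Z₁)) ∫ phi₀ e^(−kZ) dZ = phi₀·(e^(−k·Z₁) − e^(−k·Z₂)) / (k·(Z₂−Z₁))
e^(−0.46×2) = 0.3985; e^(−0.46×4.8) = 0.1099
⟨phi⟩ = 0.71 × (0.3985 − 0.1099) / (0.46 × 2.8) = 0.71 × 0.2241 = 0.1591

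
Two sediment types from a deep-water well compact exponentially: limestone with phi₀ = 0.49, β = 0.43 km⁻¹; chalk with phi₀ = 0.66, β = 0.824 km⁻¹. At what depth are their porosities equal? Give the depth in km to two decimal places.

Set phi₀ₐ e^(−βₐZ) = phi₀ᵦ e^(−βᵦZ) ⇒ ln(phi₀ₐ/phi₀ᵦ) = (βₐ − βᵦ)·Z
Z = ln(0.49/0.66) / (0.43 − 0.824) = -0.2978 / -0.394 = 0.756 km

0.76 km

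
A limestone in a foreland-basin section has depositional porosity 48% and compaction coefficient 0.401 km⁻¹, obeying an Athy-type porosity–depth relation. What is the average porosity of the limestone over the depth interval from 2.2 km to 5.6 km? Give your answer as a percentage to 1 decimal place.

10.8%

⟨phi⟩ = (1/(d₂−d₁)) ∫ phi₀ e^(−kd) dd = phi₀·(e^(−k·d₁) − e^(−k·d₂)) / (k·(d₂−d₁))
e^(−0.401×2.2) = 0.4139; e^(−0.401×5.6) = 0.1059
⟨phi⟩ = 0.48 × (0.4139 − 0.1059) / (0.401 × 3.4) = 0.48 × 0.2259 = 0.1084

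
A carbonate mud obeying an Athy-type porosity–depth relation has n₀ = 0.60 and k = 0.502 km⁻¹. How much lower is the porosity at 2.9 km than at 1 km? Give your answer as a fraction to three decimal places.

0.223

n(1) = 0.6·e^(−0.502×1) = 0.3632
n(2.9) = 0.6·e^(−0.502×2.9) = 0.1399
Δn = 0.3632 − 0.1399 = 0.2233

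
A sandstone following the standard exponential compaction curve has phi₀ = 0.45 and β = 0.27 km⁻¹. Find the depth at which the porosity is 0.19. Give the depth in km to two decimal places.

Invert Athy's law: Z = ln(phi₀/phi) / β
Z = ln(0.45/0.19) / 0.27 = ln(2.368) / 0.27 = 0.8622 / 0.27 = 3.193 km

3.19 km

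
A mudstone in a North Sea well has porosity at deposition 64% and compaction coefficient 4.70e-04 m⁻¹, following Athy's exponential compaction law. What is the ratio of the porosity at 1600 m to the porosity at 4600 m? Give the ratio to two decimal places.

Working in km (1 km = 1000 m; c in km⁻¹ = c in m⁻¹ × 1000):
n(z₁)/n(z₂) = e^(−c·z₁)/e^(−c·z₂) = e^{c(z₂−z₁)}
= exp(0.47 × 3) = exp(1.41) = 4.0960

4.10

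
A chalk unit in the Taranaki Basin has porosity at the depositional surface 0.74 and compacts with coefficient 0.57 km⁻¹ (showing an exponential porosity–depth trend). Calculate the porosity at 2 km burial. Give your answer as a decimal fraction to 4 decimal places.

0.2367

φ = φ₀·exp(−k·z) = 0.74 × exp(−0.57 × 2) = 0.74 × exp(−1.14)
  = 0.74 × 0.3198 = 0.2367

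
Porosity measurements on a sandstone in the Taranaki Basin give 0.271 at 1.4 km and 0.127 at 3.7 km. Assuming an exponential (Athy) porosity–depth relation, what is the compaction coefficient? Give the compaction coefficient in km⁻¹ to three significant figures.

0.330 km⁻¹

Athy: phi(z) = phi₀ e^(−βz) ⇒ phi₁/phi₂ = e^{β(z₂−z₁)} ⇒ β = ln(phi₁/phi₂)/(z₂−z₁)
β = ln(0.271/0.127) / (3.7 − 1.4) = ln(2.134) / 2.3 = 0.7579 / 2.3 = 0.3295 km⁻¹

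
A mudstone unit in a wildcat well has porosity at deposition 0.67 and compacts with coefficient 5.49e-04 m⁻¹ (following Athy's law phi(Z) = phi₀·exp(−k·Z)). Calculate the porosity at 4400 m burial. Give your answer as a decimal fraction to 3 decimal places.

0.060

Working in km (1 km = 1000 m; k in km⁻¹ = k in m⁻¹ × 1000):
phi = phi₀·exp(−k·Z) = 0.67 × exp(−0.549 × 4.4) = 0.67 × exp(−2.416)
  = 0.67 × 0.0893 = 0.0598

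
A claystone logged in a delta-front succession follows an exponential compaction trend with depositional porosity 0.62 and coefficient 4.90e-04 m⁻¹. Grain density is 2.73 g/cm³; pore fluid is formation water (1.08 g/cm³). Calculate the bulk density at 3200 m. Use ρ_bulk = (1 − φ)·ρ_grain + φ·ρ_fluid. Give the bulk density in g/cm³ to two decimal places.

2.52 g/cm³

Working in km (1 km = 1000 m; k in km⁻¹ = k in m⁻¹ × 1000):
Porosity at depth: phi = 0.62·exp(−0.49×3.2) = 0.62×0.2085 = 0.1292
Bulk density: ρ_b = (1−phi)ρ_g + phi·ρ_f = 0.8708×2.73 + 0.1292×1.08
       = 2.377 + 0.140 = 2.517 g/cm³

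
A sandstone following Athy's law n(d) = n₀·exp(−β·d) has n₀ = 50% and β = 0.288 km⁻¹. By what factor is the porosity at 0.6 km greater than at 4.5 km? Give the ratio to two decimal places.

3.07

n(d₁)/n(d₂) = e^(−β·d₁)/e^(−β·d₂) = e^{β(d₂−d₁)}
= exp(0.288 × 3.9) = exp(1.123) = 3.0747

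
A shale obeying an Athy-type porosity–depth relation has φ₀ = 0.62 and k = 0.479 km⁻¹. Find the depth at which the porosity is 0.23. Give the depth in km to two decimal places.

2.07 km

Invert Athy's law: z = ln(φ₀/φ) / k
z = ln(0.62/0.23) / 0.479 = ln(2.696) / 0.479 = 0.9916 / 0.479 = 2.070 km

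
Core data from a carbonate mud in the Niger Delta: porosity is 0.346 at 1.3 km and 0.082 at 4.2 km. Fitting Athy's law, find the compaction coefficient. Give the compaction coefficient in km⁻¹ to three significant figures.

Athy: phi(d) = phi₀ e^(−cd) ⇒ phi₁/phi₂ = e^{c(d₂−d₁)} ⇒ c = ln(phi₁/phi₂)/(d₂−d₁)
c = ln(0.346/0.082) / (4.2 − 1.3) = ln(4.22) / 2.9 = 1.4397 / 2.9 = 0.4965 km⁻¹

0.496 km⁻¹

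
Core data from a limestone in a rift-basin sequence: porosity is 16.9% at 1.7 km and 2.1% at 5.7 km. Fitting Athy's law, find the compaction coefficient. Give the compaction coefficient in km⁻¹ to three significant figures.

Athy: φ(z) = φ₀ e^(−cz) ⇒ φ₁/φ₂ = e^{c(z₂−z₁)} ⇒ c = ln(φ₁/φ₂)/(z₂−z₁)
c = ln(0.169/0.021) / (5.7 − 1.7) = ln(8.048) / 4 = 2.0854 / 4 = 0.5213 km⁻¹

0.521 km⁻¹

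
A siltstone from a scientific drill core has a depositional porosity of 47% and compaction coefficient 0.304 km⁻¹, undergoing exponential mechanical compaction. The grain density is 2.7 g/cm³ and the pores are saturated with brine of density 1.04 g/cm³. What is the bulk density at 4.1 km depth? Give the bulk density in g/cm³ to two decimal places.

Porosity at depth: phi = 0.47·exp(−0.304×4.1) = 0.47×0.2875 = 0.1351
Bulk density: ρ_b = (1−phi)ρ_g + phi·ρ_f = 0.8649×2.7 + 0.1351×1.04
       = 2.335 + 0.141 = 2.476 g/cm³

2.48 g/cm³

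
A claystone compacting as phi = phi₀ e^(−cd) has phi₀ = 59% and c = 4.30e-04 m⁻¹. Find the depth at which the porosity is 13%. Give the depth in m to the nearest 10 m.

Working in km (1 km = 1000 m; c in km⁻¹ = c in m⁻¹ × 1000):
Invert Athy's law: d = ln(phi₀/phi) / c
d = ln(0.59/0.13) / 0.43 = ln(4.538) / 0.43 = 1.5126 / 0.43 = 3.518 km

3520 m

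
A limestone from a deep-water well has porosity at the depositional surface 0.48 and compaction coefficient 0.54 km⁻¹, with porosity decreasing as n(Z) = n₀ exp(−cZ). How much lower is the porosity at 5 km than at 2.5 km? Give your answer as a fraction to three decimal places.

n(2.5) = 0.48·e^(−0.54×2.5) = 0.1244
n(5) = 0.48·e^(−0.54×5) = 0.0323
Δn = 0.1244 − 0.0323 = 0.0922

0.092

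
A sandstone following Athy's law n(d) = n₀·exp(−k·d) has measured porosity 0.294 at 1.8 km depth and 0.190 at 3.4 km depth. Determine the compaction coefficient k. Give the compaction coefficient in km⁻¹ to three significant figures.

0.273 km⁻¹

Athy: n(d) = n₀ e^(−kd) ⇒ n₁/n₂ = e^{k(d₂−d₁)} ⇒ k = ln(n₁/n₂)/(d₂−d₁)
k = ln(0.294/0.19) / (3.4 − 1.8) = ln(1.547) / 1.6 = 0.4366 / 1.6 = 0.2728 km⁻¹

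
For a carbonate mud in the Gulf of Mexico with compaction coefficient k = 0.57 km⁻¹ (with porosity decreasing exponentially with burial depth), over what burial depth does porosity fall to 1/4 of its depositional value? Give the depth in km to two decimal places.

n/n₀ = 1/4 ⇒ exp(−k·d) = 1/4 ⇒ d = ln(4) / k
d = 1.3863 / 0.57 = 2.432 km

2.43 km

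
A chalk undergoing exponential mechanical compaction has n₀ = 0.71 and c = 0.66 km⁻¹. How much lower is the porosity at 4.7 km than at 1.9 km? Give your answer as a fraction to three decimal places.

n(1.9) = 0.71·e^(−0.66×1.9) = 0.2026
n(4.7) = 0.71·e^(−0.66×4.7) = 0.0319
Δn = 0.2026 − 0.0319 = 0.1707

0.171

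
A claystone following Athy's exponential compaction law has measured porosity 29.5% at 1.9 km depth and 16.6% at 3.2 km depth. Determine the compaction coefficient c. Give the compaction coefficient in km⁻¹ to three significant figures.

0.442 km⁻¹

Athy: phi(Z) = phi₀ e^(−cZ) ⇒ phi₁/phi₂ = e^{c(Z₂−Z₁)} ⇒ c = ln(phi₁/phi₂)/(Z₂−Z₁)
c = ln(0.295/0.166) / (3.2 − 1.9) = ln(1.777) / 1.3 = 0.5750 / 1.3 = 0.4423 km⁻¹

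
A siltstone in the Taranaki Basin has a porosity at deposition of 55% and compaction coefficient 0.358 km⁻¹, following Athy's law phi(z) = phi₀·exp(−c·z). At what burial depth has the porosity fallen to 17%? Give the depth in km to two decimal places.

3.28 km

Invert Athy's law: z = ln(phi₀/phi) / c
z = ln(0.55/0.17) / 0.358 = ln(3.235) / 0.358 = 1.1741 / 0.358 = 3.280 km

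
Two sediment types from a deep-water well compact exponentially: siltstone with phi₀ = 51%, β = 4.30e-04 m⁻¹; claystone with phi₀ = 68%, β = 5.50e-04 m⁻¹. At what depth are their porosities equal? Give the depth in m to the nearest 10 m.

2400 m

Working in km (1 km = 1000 m; β in km⁻¹ = β in m⁻¹ × 1000):
Set phi₀ₐ e^(−βₐd) = phi₀ᵦ e^(−βᵦd) ⇒ ln(phi₀ₐ/phi₀ᵦ) = (βₐ − βᵦ)·d
d = ln(0.51/0.68) / (0.43 − 0.55) = -0.2877 / -0.12 = 2.397 km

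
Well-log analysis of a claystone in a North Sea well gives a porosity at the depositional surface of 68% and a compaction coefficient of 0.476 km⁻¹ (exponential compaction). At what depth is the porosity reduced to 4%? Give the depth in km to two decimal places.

Invert Athy's law: Z = ln(φ₀/φ) / β
Z = ln(0.68/0.04) / 0.476 = ln(17) / 0.476 = 2.8332 / 0.476 = 5.952 km

5.95 km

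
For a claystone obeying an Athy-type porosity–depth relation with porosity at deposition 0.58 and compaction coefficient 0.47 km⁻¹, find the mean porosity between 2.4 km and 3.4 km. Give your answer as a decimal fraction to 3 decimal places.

⟨phi⟩ = (1/(Z₂−Z₁)) ∫ phi₀ e^(−cZ) dZ = phi₀·(e^(−c·Z₁) − e^(−c·Z₂)) / (c·(Z₂−Z₁))
e^(−0.47×2.4) = 0.3237; e^(−0.47×3.4) = 0.2023
⟨phi⟩ = 0.58 × (0.3237 − 0.2023) / (0.47 × 1) = 0.58 × 0.2583 = 0.1498

0.150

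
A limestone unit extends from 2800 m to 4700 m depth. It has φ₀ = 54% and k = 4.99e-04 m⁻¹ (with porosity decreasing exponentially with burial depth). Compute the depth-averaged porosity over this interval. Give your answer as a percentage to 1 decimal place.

8.6%

Working in km (1 km = 1000 m; k in km⁻¹ = k in m⁻¹ × 1000):
⟨φ⟩ = (1/(Z₂−Z₁)) ∫ φ₀ e^(−kZ) dZ = φ₀·(e^(−k·Z₁) − e^(−k·Z₂)) / (k·(Z₂−Z₁))
e^(−0.499×2.8) = 0.2473; e^(−0.499×4.7) = 0.0958
⟨φ⟩ = 0.54 × (0.2473 − 0.0958) / (0.499 × 1.9) = 0.54 × 0.1598 = 0.0863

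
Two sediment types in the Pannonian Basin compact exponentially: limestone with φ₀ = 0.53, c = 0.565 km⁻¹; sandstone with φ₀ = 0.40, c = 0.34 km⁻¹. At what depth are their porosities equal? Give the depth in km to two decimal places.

Set φ₀ₐ e^(−cₐZ) = φ₀ᵦ e^(−cᵦZ) ⇒ ln(φ₀ₐ/φ₀ᵦ) = (cₐ − cᵦ)·Z
Z = ln(0.53/0.4) / (0.565 − 0.34) = 0.2814 / 0.225 = 1.251 km

1.25 km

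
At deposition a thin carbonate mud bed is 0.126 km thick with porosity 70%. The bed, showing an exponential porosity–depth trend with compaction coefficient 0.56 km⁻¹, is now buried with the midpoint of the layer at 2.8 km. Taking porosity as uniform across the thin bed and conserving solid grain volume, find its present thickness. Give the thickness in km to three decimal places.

0.044 km

Porosity at 2.8 km: φ = 0.7·exp(−0.56×2.8) = 0.1459
Solid-volume conservation: h(1−φ) = h₀(1−φ₀) ⇒ h = h₀·(1−φ₀)/(1−φ)
h = 0.126 × (1 − 0.7)/(1 − 0.1459) = 0.126 × 0.3513 = 0.0443 km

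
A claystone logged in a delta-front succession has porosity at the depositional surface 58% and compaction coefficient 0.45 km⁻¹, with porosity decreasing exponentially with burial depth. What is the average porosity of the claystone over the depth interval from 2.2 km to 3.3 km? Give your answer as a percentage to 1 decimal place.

17.0%

⟨φ⟩ = (1/(z₂−z₁)) ∫ φ₀ e^(−cz) dz = φ₀·(e^(−c·z₁) − e^(−c·z₂)) / (c·(z₂−z₁))
e^(−0.45×2.2) = 0.3716; e^(−0.45×3.3) = 0.2265
⟨φ⟩ = 0.58 × (0.3716 − 0.2265) / (0.45 × 1.1) = 0.58 × 0.2931 = 0.1700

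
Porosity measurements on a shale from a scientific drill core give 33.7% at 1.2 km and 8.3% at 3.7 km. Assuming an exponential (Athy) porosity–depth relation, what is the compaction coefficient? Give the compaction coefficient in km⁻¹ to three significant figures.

0.560 km⁻¹

Athy: φ(d) = φ₀ e^(−cd) ⇒ φ₁/φ₂ = e^{c(d₂−d₁)} ⇒ c = ln(φ₁/φ₂)/(d₂−d₁)
c = ln(0.337/0.083) / (3.7 − 1.2) = ln(4.06) / 2.5 = 1.4012 / 2.5 = 0.5605 km⁻¹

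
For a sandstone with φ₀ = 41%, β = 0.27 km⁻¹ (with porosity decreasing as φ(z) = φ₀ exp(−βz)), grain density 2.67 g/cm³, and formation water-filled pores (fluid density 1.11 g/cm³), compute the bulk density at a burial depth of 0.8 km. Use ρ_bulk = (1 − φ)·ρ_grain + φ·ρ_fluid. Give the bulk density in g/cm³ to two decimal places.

Porosity at depth: φ = 0.41·exp(−0.27×0.8) = 0.41×0.8057 = 0.3304
Bulk density: ρ_b = (1−φ)ρ_g + φ·ρ_f = 0.6696×2.67 + 0.3304×1.11
       = 1.788 + 0.367 = 2.155 g/cm³

2.15 g/cm³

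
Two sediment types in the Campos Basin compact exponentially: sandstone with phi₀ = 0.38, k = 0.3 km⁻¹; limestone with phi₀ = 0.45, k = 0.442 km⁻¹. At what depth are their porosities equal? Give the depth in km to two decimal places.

Set phi₀ₐ e^(−kₐZ) = phi₀ᵦ e^(−kᵦZ) ⇒ ln(phi₀ₐ/phi₀ᵦ) = (kₐ − kᵦ)·Z
Z = ln(0.38/0.45) / (0.3 − 0.442) = -0.1691 / -0.142 = 1.191 km

1.19 km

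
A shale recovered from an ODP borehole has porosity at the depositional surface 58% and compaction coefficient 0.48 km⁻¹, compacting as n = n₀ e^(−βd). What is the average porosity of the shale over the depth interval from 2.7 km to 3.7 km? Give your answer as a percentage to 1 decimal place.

⟨n⟩ = (1/(d₂−d₁)) ∫ n₀ e^(−βd) dd = n₀·(e^(−β·d₁) − e^(−β·d₂)) / (β·(d₂−d₁))
e^(−0.48×2.7) = 0.2736; e^(−0.48×3.7) = 0.1693
⟨n⟩ = 0.58 × (0.2736 − 0.1693) / (0.48 × 1) = 0.58 × 0.2173 = 0.1260

12.6%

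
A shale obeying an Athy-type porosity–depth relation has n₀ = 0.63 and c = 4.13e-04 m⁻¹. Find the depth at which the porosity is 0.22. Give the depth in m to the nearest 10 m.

2550 m

Working in km (1 km = 1000 m; c in km⁻¹ = c in m⁻¹ × 1000):
Invert Athy's law: d = ln(n₀/n) / c
d = ln(0.63/0.22) / 0.413 = ln(2.864) / 0.413 = 1.0521 / 0.413 = 2.547 km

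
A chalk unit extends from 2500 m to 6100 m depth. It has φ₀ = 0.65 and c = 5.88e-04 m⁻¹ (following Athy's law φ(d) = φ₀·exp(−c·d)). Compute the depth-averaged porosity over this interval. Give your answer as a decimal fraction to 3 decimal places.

Working in km (1 km = 1000 m; c in km⁻¹ = c in m⁻¹ × 1000):
⟨φ⟩ = (1/(d₂−d₁)) ∫ φ₀ e^(−cd) dd = φ₀·(e^(−c·d₁) − e^(−c·d₂)) / (c·(d₂−d₁))
e^(−0.588×2.5) = 0.2299; e^(−0.588×6.1) = 0.0277
⟨φ⟩ = 0.65 × (0.2299 − 0.0277) / (0.588 × 3.6) = 0.65 × 0.0955 = 0.0621

0.062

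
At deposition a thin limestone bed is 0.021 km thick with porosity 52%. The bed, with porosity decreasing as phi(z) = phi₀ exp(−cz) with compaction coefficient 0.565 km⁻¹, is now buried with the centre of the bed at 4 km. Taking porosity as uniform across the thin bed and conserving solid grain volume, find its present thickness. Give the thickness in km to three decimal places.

0.011 km

Porosity at 4 km: phi = 0.52·exp(−0.565×4) = 0.0543
Solid-volume conservation: h(1−phi) = h₀(1−phi₀) ⇒ h = h₀·(1−phi₀)/(1−phi)
h = 0.021 × (1 − 0.52)/(1 − 0.0543) = 0.021 × 0.5075 = 0.0107 km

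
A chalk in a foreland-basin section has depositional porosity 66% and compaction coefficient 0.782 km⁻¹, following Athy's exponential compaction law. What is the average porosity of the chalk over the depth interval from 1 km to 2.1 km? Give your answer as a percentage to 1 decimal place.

20.3%

⟨φ⟩ = (1/(Z₂−Z₁)) ∫ φ₀ e^(−βZ) dZ = φ₀·(e^(−β·Z₁) − e^(−β·Z₂)) / (β·(Z₂−Z₁))
e^(−0.782×1) = 0.4575; e^(−0.782×2.1) = 0.1936
⟨φ⟩ = 0.66 × (0.4575 − 0.1936) / (0.782 × 1.1) = 0.66 × 0.3068 = 0.2025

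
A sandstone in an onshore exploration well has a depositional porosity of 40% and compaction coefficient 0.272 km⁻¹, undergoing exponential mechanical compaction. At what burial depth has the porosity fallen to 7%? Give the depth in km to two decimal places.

Invert Athy's law: Z = ln(n₀/n) / β
Z = ln(0.4/0.07) / 0.272 = ln(5.714) / 0.272 = 1.7430 / 0.272 = 6.408 km

6.41 km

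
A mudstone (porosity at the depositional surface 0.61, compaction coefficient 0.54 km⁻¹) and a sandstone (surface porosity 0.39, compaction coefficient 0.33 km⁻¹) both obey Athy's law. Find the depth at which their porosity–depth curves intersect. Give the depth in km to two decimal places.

Set n₀ₐ e^(−cₐZ) = n₀ᵦ e^(−cᵦZ) ⇒ ln(n₀ₐ/n₀ᵦ) = (cₐ − cᵦ)·Z
Z = ln(0.61/0.39) / (0.54 − 0.33) = 0.4473 / 0.21 = 2.130 km

2.13 km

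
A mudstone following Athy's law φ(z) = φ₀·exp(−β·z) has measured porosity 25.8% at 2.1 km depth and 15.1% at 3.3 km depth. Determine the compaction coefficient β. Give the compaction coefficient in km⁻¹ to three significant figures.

Athy: φ(z) = φ₀ e^(−βz) ⇒ φ₁/φ₂ = e^{β(z₂−z₁)} ⇒ β = ln(φ₁/φ₂)/(z₂−z₁)
β = ln(0.258/0.151) / (3.3 − 2.1) = ln(1.709) / 1.2 = 0.5357 / 1.2 = 0.4464 km⁻¹

0.446 km⁻¹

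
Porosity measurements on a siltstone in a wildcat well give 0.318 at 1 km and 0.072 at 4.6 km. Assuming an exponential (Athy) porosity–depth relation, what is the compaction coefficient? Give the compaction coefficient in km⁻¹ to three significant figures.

0.413 km⁻¹

Athy: phi(d) = phi₀ e^(−βd) ⇒ phi₁/phi₂ = e^{β(d₂−d₁)} ⇒ β = ln(phi₁/phi₂)/(d₂−d₁)
β = ln(0.318/0.072) / (4.6 − 1) = ln(4.417) / 3.6 = 1.4854 / 3.6 = 0.4126 km⁻¹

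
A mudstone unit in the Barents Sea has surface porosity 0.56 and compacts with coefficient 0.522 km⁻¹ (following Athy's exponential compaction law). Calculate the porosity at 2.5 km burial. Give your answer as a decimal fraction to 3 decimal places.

phi = phi₀·exp(−c·Z) = 0.56 × exp(−0.522 × 2.5) = 0.56 × exp(−1.305)
  = 0.56 × 0.2712 = 0.1519

0.152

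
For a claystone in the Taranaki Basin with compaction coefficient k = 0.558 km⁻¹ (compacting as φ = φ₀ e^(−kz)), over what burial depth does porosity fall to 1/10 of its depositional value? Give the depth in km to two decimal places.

φ/φ₀ = 1/10 ⇒ exp(−k·z) = 1/10 ⇒ z = ln(10) / k
z = 2.3026 / 0.558 = 4.126 km

4.13 km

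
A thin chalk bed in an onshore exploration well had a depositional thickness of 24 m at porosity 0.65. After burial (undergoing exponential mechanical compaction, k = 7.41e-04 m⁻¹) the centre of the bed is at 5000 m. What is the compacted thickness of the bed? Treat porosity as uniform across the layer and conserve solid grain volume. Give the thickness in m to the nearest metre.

Working in km (1 km = 1000 m; k in km⁻¹ = k in m⁻¹ × 1000):
Porosity at 5 km: n = 0.65·exp(−0.741×5) = 0.0160
Solid-volume conservation: h(1−n) = h₀(1−n₀) ⇒ h = h₀·(1−n₀)/(1−n)
h = 0.024 × (1 − 0.65)/(1 − 0.0160) = 0.024 × 0.3557 = 0.0085 km

9 m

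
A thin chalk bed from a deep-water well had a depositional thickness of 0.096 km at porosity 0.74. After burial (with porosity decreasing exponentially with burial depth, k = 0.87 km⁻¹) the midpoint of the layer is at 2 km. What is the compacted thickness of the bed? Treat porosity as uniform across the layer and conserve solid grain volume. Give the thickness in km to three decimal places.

0.029 km

Porosity at 2 km: φ = 0.74·exp(−0.87×2) = 0.1299
Solid-volume conservation: h(1−φ) = h₀(1−φ₀) ⇒ h = h₀·(1−φ₀)/(1−φ)
h = 0.096 × (1 − 0.74)/(1 − 0.1299) = 0.096 × 0.2988 = 0.0287 km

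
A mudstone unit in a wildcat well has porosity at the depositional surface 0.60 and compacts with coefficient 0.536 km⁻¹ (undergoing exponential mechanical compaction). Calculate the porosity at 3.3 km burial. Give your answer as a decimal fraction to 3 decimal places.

0.102

φ = φ₀·exp(−k·d) = 0.6 × exp(−0.536 × 3.3) = 0.6 × exp(−1.769)
  = 0.6 × 0.1705 = 0.1023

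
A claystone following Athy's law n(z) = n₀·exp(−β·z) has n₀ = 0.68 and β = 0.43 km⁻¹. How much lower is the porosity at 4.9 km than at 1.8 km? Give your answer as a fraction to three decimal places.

0.231

n(1.8) = 0.68·e^(−0.43×1.8) = 0.3136
n(4.9) = 0.68·e^(−0.43×4.9) = 0.0827
Δn = 0.3136 − 0.0827 = 0.2309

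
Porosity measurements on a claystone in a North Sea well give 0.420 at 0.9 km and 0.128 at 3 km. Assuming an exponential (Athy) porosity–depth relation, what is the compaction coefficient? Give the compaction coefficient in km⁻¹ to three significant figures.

Athy: φ(Z) = φ₀ e^(−cZ) ⇒ φ₁/φ₂ = e^{c(Z₂−Z₁)} ⇒ c = ln(φ₁/φ₂)/(Z₂−Z₁)
c = ln(0.42/0.128) / (3 − 0.9) = ln(3.281) / 2.1 = 1.1882 / 2.1 = 0.5658 km⁻¹

0.566 km⁻¹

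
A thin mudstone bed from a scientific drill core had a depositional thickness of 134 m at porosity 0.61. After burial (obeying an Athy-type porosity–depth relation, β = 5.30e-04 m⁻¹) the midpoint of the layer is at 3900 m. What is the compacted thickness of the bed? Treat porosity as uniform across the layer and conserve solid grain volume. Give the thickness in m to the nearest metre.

57 m

Working in km (1 km = 1000 m; β in km⁻¹ = β in m⁻¹ × 1000):
Porosity at 3.9 km: n = 0.61·exp(−0.53×3.9) = 0.0772
Solid-volume conservation: h(1−n) = h₀(1−n₀) ⇒ h = h₀·(1−n₀)/(1−n)
h = 0.134 × (1 − 0.61)/(1 − 0.0772) = 0.134 × 0.4226 = 0.0566 km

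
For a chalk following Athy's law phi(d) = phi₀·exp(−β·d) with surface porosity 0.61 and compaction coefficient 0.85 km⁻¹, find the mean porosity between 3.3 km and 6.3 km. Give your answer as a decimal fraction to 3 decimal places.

⟨phi⟩ = (1/(d₂−d₁)) ∫ phi₀ e^(−βd) dd = phi₀·(e^(−β·d₁) − e^(−β·d₂)) / (β·(d₂−d₁))
e^(−0.85×3.3) = 0.0605; e^(−0.85×6.3) = 0.0047
⟨phi⟩ = 0.61 × (0.0605 − 0.0047) / (0.85 × 3) = 0.61 × 0.0219 = 0.0133

0.013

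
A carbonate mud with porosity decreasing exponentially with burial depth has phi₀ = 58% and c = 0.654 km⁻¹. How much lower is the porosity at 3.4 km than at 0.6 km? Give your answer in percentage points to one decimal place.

phi(0.6) = 0.58·e^(−0.654×0.6) = 0.3918
phi(3.4) = 0.58·e^(−0.654×3.4) = 0.0628
Δphi = 0.3918 − 0.0628 = 0.3290

32.9 percentage points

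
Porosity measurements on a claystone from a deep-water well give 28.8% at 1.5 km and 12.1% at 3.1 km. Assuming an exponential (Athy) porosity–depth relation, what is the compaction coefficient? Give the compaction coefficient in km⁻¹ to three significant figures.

Athy: φ(Z) = φ₀ e^(−cZ) ⇒ φ₁/φ₂ = e^{c(Z₂−Z₁)} ⇒ c = ln(φ₁/φ₂)/(Z₂−Z₁)
c = ln(0.288/0.121) / (3.1 − 1.5) = ln(2.38) / 1.6 = 0.8672 / 1.6 = 0.542 km⁻¹

0.542 km⁻¹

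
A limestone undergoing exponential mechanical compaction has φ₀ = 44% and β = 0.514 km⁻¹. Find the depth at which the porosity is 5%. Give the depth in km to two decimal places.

4.23 km

Invert Athy's law: Z = ln(φ₀/φ) / β
Z = ln(0.44/0.05) / 0.514 = ln(8.8) / 0.514 = 2.1748 / 0.514 = 4.231 km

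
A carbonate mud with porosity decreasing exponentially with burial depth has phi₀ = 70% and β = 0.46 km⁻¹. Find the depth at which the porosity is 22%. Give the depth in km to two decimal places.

2.52 km

Invert Athy's law: z = ln(phi₀/phi) / β
z = ln(0.7/0.22) / 0.46 = ln(3.182) / 0.46 = 1.1575 / 0.46 = 2.516 km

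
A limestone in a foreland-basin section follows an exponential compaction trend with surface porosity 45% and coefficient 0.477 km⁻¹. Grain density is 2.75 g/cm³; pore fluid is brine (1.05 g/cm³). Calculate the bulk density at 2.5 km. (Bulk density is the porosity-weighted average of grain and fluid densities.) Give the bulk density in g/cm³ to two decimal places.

Porosity at depth: phi = 0.45·exp(−0.477×2.5) = 0.45×0.3035 = 0.1366
Bulk density: ρ_b = (1−phi)ρ_g + phi·ρ_f = 0.8634×2.75 + 0.1366×1.05
       = 2.374 + 0.143 = 2.518 g/cm³

2.52 g/cm³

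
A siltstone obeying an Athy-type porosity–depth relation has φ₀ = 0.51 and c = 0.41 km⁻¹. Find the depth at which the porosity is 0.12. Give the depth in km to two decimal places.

Invert Athy's law: z = ln(φ₀/φ) / c
z = ln(0.51/0.12) / 0.41 = ln(4.25) / 0.41 = 1.4469 / 0.41 = 3.529 km

3.53 km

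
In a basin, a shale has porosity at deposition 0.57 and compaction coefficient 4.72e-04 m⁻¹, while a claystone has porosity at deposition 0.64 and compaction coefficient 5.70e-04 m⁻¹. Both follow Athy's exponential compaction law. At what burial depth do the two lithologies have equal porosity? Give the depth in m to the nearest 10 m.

Working in km (1 km = 1000 m; β in km⁻¹ = β in m⁻¹ × 1000):
Set n₀ₐ e^(−βₐz) = n₀ᵦ e^(−βᵦz) ⇒ ln(n₀ₐ/n₀ᵦ) = (βₐ − βᵦ)·z
z = ln(0.57/0.64) / (0.472 − 0.57) = -0.1158 / -0.098 = 1.182 km

1180 m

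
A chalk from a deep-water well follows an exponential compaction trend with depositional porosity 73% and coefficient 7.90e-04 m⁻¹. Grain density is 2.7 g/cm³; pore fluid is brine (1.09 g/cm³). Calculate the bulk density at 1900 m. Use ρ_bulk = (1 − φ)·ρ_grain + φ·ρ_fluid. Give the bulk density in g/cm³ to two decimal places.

2.44 g/cm³

Working in km (1 km = 1000 m; k in km⁻¹ = k in m⁻¹ × 1000):
Porosity at depth: phi = 0.73·exp(−0.79×1.9) = 0.73×0.2229 = 0.1627
Bulk density: ρ_b = (1−phi)ρ_g + phi·ρ_f = 0.8373×2.7 + 0.1627×1.09
       = 2.261 + 0.177 = 2.438 g/cm³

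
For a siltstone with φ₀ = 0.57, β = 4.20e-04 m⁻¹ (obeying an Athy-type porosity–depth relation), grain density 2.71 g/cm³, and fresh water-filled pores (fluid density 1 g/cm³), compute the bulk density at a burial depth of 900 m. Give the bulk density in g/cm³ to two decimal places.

Working in km (1 km = 1000 m; β in km⁻¹ = β in m⁻¹ × 1000):
Porosity at depth: φ = 0.57·exp(−0.42×0.9) = 0.57×0.6852 = 0.3906
Bulk density: ρ_b = (1−φ)ρ_g + φ·ρ_f = 0.6094×2.71 + 0.3906×1
       = 1.652 + 0.391 = 2.042 g/cm³

2.04 g/cm³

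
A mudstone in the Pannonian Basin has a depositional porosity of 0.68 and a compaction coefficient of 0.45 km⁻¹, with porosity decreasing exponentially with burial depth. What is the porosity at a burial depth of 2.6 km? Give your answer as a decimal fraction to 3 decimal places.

phi = phi₀·exp(−k·z) = 0.68 × exp(−0.45 × 2.6) = 0.68 × exp(−1.17)
  = 0.68 × 0.3104 = 0.2110

0.211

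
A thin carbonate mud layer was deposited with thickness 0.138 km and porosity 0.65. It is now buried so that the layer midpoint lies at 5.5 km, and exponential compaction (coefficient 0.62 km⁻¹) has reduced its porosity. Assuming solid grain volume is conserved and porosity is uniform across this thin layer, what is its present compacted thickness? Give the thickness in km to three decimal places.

Porosity at 5.5 km: phi = 0.65·exp(−0.62×5.5) = 0.0215
Solid-volume conservation: h(1−phi) = h₀(1−phi₀) ⇒ h = h₀·(1−phi₀)/(1−phi)
h = 0.138 × (1 − 0.65)/(1 − 0.0215) = 0.138 × 0.3577 = 0.0494 km

0.049 km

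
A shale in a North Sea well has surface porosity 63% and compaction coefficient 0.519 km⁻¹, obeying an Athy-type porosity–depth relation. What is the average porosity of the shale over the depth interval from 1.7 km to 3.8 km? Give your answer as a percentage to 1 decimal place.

⟨φ⟩ = (1/(Z₂−Z₁)) ∫ φ₀ e^(−βZ) dZ = φ₀·(e^(−β·Z₁) − e^(−β·Z₂)) / (β·(Z₂−Z₁))
e^(−0.519×1.7) = 0.4138; e^(−0.519×3.8) = 0.1392
⟨φ⟩ = 0.63 × (0.4138 − 0.1392) / (0.519 × 2.1) = 0.63 × 0.2520 = 0.1588

15.9%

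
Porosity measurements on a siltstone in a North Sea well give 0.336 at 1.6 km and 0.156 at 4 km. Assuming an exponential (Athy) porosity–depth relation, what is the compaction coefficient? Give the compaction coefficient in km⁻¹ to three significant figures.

0.320 km⁻¹

Athy: phi(Z) = phi₀ e^(−βZ) ⇒ phi₁/phi₂ = e^{β(Z₂−Z₁)} ⇒ β = ln(phi₁/phi₂)/(Z₂−Z₁)
β = ln(0.336/0.156) / (4 − 1.6) = ln(2.154) / 2.4 = 0.7673 / 2.4 = 0.3197 km⁻¹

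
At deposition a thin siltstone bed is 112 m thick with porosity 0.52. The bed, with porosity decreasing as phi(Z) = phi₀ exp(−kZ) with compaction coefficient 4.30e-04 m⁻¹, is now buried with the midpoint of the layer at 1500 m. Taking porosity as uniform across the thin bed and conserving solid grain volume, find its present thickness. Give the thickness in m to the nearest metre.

74 m

Working in km (1 km = 1000 m; k in km⁻¹ = k in m⁻¹ × 1000):
Porosity at 1.5 km: phi = 0.52·exp(−0.43×1.5) = 0.2728
Solid-volume conservation: h(1−phi) = h₀(1−phi₀) ⇒ h = h₀·(1−phi₀)/(1−phi)
h = 0.112 × (1 − 0.52)/(1 − 0.2728) = 0.112 × 0.6601 = 0.0739 km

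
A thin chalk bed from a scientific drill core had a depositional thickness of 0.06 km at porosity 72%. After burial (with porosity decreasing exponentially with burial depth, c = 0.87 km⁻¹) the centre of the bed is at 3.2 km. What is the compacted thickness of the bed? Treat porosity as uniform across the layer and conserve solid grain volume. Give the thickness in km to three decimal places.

0.018 km

Porosity at 3.2 km: n = 0.72·exp(−0.87×3.2) = 0.0445
Solid-volume conservation: h(1−n) = h₀(1−n₀) ⇒ h = h₀·(1−n₀)/(1−n)
h = 0.06 × (1 − 0.72)/(1 − 0.0445) = 0.06 × 0.2930 = 0.0176 km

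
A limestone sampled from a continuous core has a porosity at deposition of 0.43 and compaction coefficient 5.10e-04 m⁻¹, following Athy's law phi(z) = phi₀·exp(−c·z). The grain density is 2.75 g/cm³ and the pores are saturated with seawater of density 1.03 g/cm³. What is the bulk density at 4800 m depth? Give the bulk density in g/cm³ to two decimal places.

Working in km (1 km = 1000 m; c in km⁻¹ = c in m⁻¹ × 1000):
Porosity at depth: phi = 0.43·exp(−0.51×4.8) = 0.43×0.0865 = 0.0372
Bulk density: ρ_b = (1−phi)ρ_g + phi·ρ_f = 0.9628×2.75 + 0.0372×1.03
       = 2.648 + 0.038 = 2.686 g/cm³

2.69 g/cm³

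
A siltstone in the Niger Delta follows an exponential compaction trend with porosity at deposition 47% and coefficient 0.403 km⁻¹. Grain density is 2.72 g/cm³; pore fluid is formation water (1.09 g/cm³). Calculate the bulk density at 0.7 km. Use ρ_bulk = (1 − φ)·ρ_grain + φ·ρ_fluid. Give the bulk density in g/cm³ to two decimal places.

Porosity at depth: phi = 0.47·exp(−0.403×0.7) = 0.47×0.7542 = 0.3545
Bulk density: ρ_b = (1−phi)ρ_g + phi·ρ_f = 0.6455×2.72 + 0.3545×1.09
       = 1.756 + 0.386 = 2.142 g/cm³

2.14 g/cm³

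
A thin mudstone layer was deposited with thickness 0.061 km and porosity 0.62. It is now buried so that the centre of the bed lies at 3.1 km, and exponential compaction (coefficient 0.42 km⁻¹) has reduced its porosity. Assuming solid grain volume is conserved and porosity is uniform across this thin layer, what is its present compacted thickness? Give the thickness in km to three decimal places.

Porosity at 3.1 km: phi = 0.62·exp(−0.42×3.1) = 0.1686
Solid-volume conservation: h(1−phi) = h₀(1−phi₀) ⇒ h = h₀·(1−phi₀)/(1−phi)
h = 0.061 × (1 − 0.62)/(1 − 0.1686) = 0.061 × 0.4571 = 0.0279 km

0.028 km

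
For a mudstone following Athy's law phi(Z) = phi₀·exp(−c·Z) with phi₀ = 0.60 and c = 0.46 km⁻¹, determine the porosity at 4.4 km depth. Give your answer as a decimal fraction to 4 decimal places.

0.0793

phi = phi₀·exp(−c·Z) = 0.6 × exp(−0.46 × 4.4) = 0.6 × exp(−2.024)
  = 0.6 × 0.1321 = 0.0793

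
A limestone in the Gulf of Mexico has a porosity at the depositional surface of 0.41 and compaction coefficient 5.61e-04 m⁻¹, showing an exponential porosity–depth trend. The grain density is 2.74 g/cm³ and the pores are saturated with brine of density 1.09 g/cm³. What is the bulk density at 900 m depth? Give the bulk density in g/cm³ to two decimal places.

Working in km (1 km = 1000 m; β in km⁻¹ = β in m⁻¹ × 1000):
Porosity at depth: φ = 0.41·exp(−0.561×0.9) = 0.41×0.6036 = 0.2475
Bulk density: ρ_b = (1−φ)ρ_g + φ·ρ_f = 0.7525×2.74 + 0.2475×1.09
       = 2.062 + 0.270 = 2.332 g/cm³

2.33 g/cm³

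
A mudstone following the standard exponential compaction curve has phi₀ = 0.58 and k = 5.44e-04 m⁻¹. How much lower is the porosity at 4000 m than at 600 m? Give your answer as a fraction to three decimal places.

0.353

Working in km (1 km = 1000 m; k in km⁻¹ = k in m⁻¹ × 1000):
phi(0.6) = 0.58·e^(−0.544×0.6) = 0.4185
phi(4) = 0.58·e^(−0.544×4) = 0.0658
Δphi = 0.4185 − 0.0658 = 0.3527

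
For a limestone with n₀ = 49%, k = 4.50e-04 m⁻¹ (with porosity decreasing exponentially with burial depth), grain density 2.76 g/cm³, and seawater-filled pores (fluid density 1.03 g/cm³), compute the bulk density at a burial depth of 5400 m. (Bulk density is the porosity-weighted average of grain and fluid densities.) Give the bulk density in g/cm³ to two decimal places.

Working in km (1 km = 1000 m; k in km⁻¹ = k in m⁻¹ × 1000):
Porosity at depth: n = 0.49·exp(−0.45×5.4) = 0.49×0.0880 = 0.0431
Bulk density: ρ_b = (1−n)ρ_g + n·ρ_f = 0.9569×2.76 + 0.0431×1.03
       = 2.641 + 0.044 = 2.685 g/cm³

2.69 g/cm³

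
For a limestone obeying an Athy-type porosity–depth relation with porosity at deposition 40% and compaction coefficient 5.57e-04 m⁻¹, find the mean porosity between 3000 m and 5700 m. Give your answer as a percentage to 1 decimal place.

Working in km (1 km = 1000 m; c in km⁻¹ = c in m⁻¹ × 1000):
⟨n⟩ = (1/(d₂−d₁)) ∫ n₀ e^(−cd) dd = n₀·(e^(−c·d₁) − e^(−c·d₂)) / (c·(d₂−d₁))
e^(−0.557×3) = 0.1881; e^(−0.557×5.7) = 0.0418
⟨n⟩ = 0.4 × (0.1881 − 0.0418) / (0.557 × 2.7) = 0.4 × 0.0973 = 0.0389

3.9%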